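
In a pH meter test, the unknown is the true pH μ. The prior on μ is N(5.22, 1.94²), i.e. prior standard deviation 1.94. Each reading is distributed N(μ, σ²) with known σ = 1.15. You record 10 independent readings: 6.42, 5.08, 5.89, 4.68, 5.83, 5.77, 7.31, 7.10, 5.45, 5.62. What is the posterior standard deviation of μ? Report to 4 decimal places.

For Normal data with known variance σ², a Normal(μ₀, σ₀²) prior on μ is conjugate. Posterior precision = 1/σ₀² + n/σ²; posterior mean is the precision-weighted average of μ₀ and x̄.
σ₀² = 1.94² = 3.7636, σ² = 1.15² = 1.3225; σ² + n·σ₀² = 1.3225 + 10·3.7636 = 38.9585.
Posterior precision = 1/σ₀² + n/σ² = 1/3.7636 + 10/1.3225 = (σ² + n·σ₀²)/(σ₀²σ²) = 38.9585/(3.7636·1.3225); posterior variance σₙ² = σ₀²σ²/(σ² + n·σ₀²) = 3.7636·1.3225/38.9585 = 0.127761.
Posterior SD = √σₙ² = √(3.7636·1.3225/38.9585) = 0.3574.

0.3574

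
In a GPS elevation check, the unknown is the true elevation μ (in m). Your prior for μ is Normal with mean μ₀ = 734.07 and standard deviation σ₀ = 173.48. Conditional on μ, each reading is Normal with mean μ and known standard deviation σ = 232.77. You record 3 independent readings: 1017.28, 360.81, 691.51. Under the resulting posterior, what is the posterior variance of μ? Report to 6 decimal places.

11287.084296

For Normal data with known variance σ², a Normal(μ₀, σ₀²) prior on μ is conjugate. Posterior precision = 1/σ₀² + n/σ²; posterior mean is the precision-weighted average of μ₀ and x̄.
σ₀² = 173.48² = 30095.3104, σ² = 232.77² = 54181.8729; σ² + n·σ₀² = 54181.8729 + 3·30095.3104 = 144467.8041.
Posterior precision = 1/σ₀² + n/σ² = 1/30095.3104 + 3/54181.8729 = (σ² + n·σ₀²)/(σ₀²σ²) = 144467.8041/(30095.3104·54181.8729); posterior variance σₙ² = σ₀²σ²/(σ² + n·σ₀²) = 30095.3104·54181.8729/144467.8041 = 11287.084296.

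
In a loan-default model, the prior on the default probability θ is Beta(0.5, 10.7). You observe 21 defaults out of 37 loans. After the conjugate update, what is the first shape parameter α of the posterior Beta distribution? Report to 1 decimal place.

21.5

The Beta prior is conjugate to a Binomial/Bernoulli likelihood; the update adds successes to α and failures to β.
Posterior: Beta(α+k, β+n−k) = Beta(0.5+21, 10.7+16) = Beta(21.5, 26.7).
Posterior α = 21.5.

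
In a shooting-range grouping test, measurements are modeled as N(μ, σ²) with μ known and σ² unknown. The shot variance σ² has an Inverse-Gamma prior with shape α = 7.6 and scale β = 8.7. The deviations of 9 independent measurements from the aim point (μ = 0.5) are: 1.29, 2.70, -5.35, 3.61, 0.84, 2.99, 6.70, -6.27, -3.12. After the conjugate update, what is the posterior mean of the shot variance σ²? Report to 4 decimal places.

With known mean μ and an Inverse-Gamma(α, β) prior on σ², the Normal likelihood is conjugate: posterior is Inv-Gamma(α + n/2, β + Σ(xᵢ−μ)²/2).
Σ(xᵢ−μ)² = (1.29)² + (2.70)² + (-5.35)² + (3.61)² + (0.84)² + (2.99)² + (6.70)² + (-6.27)² + (-3.12)² = 154.1917.
Posterior: Inv-Gamma(7.6 + 9/2, 8.7 + 154.1917/2) = Inv-Gamma(12.10, 85.79585).
E[σ²|data] = β/(α−1) = 85.79585/11.10 = 7.7294.

7.7294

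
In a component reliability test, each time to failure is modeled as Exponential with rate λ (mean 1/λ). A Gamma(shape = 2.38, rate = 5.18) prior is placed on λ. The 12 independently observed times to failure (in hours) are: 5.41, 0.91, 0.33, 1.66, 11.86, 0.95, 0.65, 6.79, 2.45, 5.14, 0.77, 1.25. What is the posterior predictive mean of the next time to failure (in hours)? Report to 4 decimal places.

With a Gamma(shape α, rate β) prior on the exponential rate λ, the posterior after n observations with total T = Σxᵢ is Gamma(α+n, β+T).
Sum of observations T = 38.17 hours; n = 12.
Posterior: Gamma(2.38+12, 5.18+38.17) = Gamma(14.38, 43.35).
The predictive distribution for the next observation is Lomax; its mean is β/(α−1) = 43.35/13.38 = 3.2399.

3.2399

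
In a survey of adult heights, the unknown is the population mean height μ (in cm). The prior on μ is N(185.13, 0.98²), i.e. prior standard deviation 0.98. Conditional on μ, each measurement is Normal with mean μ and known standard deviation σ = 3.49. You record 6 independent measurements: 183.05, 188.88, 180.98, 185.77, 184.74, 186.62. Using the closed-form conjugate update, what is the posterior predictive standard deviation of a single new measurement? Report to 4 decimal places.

For Normal data with known variance σ², a Normal(μ₀, σ₀²) prior on μ is conjugate. Posterior precision = 1/σ₀² + n/σ²; posterior mean is the precision-weighted average of μ₀ and x̄.
σ₀² = 0.98² = 0.9604, σ² = 3.49² = 12.1801; σ² + n·σ₀² = 12.1801 + 6·0.9604 = 17.9425.
Posterior precision = 1/σ₀² + n/σ² = 1/0.9604 + 6/12.1801 = (σ² + n·σ₀²)/(σ₀²σ²) = 17.9425/(0.9604·12.1801); posterior variance σₙ² = σ₀²σ²/(σ² + n·σ₀²) = 0.9604·12.1801/17.9425 = 0.651959.
Predictive variance for one new observation = σₙ² + σ² = 0.9604·12.1801/17.9425 + 12.1801 = σ²·(σ₀² + 17.9425)/17.9425 = 12.1801·18.9029/17.9425 = 12.832059; SD = √(12.1801·18.9029/17.9425) = 3.5822.

3.5822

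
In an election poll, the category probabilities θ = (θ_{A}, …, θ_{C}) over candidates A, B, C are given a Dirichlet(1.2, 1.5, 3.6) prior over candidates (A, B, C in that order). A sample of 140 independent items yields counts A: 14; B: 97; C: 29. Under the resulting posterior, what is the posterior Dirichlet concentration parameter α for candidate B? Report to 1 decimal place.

98.5

The Dirichlet prior is conjugate to the Multinomial likelihood: each posterior αⱼ = prior αⱼ + observed count nⱼ.
Posterior concentration: (15.2, 98.5, 32.6), total = 146.3.
α_{B} = 1.5 + 97 = 98.5.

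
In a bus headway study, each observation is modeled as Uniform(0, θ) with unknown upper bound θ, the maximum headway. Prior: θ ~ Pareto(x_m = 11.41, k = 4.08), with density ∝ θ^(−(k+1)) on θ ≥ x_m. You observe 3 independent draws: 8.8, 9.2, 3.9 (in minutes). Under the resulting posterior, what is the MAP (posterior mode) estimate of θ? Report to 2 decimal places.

11.41

A Pareto(scale x_m, shape k) prior on the upper bound θ of Uniform(0, θ) is conjugate: posterior is Pareto(max(x_m, max xᵢ), k + n).
Sample maximum = 9.2; prior scale x_m = 11.41 → posterior scale = max = 11.41.
Posterior shape = 4.08 + 3 = 7.08.
The Pareto density is decreasing on [x_m, ∞), so the mode is x_m = 11.41.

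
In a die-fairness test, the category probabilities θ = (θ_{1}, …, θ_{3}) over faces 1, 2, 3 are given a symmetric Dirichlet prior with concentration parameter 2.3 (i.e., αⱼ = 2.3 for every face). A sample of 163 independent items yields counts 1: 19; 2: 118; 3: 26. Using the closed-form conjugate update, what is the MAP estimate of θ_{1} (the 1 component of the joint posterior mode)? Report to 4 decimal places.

0.1216

The Dirichlet prior is conjugate to the Multinomial likelihood: each posterior αⱼ = prior αⱼ + observed count nⱼ.
Posterior concentration: (21.3, 120.3, 28.3), total = 169.9.
Joint mode component: (α_{1}−1)/(Σα−K) = 20.3/166.9 = 0.1216.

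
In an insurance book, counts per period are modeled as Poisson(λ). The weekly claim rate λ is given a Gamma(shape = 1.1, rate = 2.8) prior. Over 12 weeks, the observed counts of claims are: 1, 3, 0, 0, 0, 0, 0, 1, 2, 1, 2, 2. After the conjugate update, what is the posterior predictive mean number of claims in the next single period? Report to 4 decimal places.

With a Gamma(shape α, rate β) prior, the Poisson likelihood is conjugate: the posterior is Gamma(α + ΣXᵢ, β + n).
Sum of counts S = 12 over n = 12 weeks.
Posterior: Gamma(α+S, β+n) = Gamma(1.1+12, 2.8+12) = Gamma(13.1, 14.8).
The predictive distribution for one future period is NegBinom with mean α/β = 0.8851.

0.8851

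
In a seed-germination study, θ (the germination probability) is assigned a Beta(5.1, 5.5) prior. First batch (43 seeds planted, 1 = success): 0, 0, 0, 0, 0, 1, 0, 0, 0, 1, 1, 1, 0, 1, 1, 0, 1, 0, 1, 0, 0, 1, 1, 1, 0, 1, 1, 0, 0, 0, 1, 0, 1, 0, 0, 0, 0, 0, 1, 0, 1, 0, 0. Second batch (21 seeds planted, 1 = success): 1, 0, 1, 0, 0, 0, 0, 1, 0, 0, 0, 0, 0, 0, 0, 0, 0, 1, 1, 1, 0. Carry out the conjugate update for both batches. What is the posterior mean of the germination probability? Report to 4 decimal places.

The Beta prior is conjugate to a Binomial/Bernoulli likelihood; the update adds successes to α and failures to β.
After batch 1: Beta(5.1+17, 5.5+26) = Beta(22.1, 31.5).
After batch 2: Beta(22.1+6, 31.5+15) = Beta(28.1, 46.5).
Posterior mean = α/(α+β) = 28.1/74.6 = 0.3767.

0.3767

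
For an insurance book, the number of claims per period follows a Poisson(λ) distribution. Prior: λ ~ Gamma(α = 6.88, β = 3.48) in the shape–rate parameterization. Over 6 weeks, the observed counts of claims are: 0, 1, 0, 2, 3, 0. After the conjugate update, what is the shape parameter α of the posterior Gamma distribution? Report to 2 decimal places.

With a Gamma(shape α, rate β) prior, the Poisson likelihood is conjugate: the posterior is Gamma(α + ΣXᵢ, β + n).
Sum of counts S = 6 over n = 6 weeks.
Posterior: Gamma(α+S, β+n) = Gamma(6.88+6, 3.48+6) = Gamma(12.88, 9.48).
Posterior α = 12.88.

12.88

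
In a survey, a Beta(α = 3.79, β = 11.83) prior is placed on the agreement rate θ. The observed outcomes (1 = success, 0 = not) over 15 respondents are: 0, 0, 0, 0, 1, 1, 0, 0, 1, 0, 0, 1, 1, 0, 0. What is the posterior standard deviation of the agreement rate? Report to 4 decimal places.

The Beta prior is conjugate to a Binomial/Bernoulli likelihood; the update adds successes to α and failures to β.
Posterior: Beta(α+k, β+n−k) = Beta(3.79+5, 11.83+10) = Beta(8.79, 21.83).
Var = αβ/((α+β)²(α+β+1)) = 8.79·21.83/(30.62²·31.62) = 0.00647247; SD = √0.00647247 = 0.0805.

0.0805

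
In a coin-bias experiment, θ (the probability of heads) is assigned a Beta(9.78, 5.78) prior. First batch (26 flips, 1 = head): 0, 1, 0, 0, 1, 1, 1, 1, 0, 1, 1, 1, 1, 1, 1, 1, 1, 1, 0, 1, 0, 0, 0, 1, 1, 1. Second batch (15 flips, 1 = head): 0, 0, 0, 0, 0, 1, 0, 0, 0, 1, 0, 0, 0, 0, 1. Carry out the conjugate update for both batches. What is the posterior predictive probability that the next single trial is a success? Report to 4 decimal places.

The Beta prior is conjugate to a Binomial/Bernoulli likelihood; the update adds successes to α and failures to β.
After batch 1: Beta(9.78+18, 5.78+8) = Beta(27.78, 13.78).
After batch 2: Beta(27.78+3, 13.78+12) = Beta(30.78, 25.78).
For a single future Bernoulli trial, P(success | data) = α/(α+β) = 0.5442.

0.5442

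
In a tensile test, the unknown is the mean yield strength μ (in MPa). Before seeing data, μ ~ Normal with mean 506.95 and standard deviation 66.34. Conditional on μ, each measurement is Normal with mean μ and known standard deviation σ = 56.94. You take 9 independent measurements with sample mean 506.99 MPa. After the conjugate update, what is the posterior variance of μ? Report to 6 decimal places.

332.984212

For Normal data with known variance σ², a Normal(μ₀, σ₀²) prior on μ is conjugate. Posterior precision = 1/σ₀² + n/σ²; posterior mean is the precision-weighted average of μ₀ and x̄.
σ₀² = 66.34² = 4400.9956, σ² = 56.94² = 3242.1636; σ² + n·σ₀² = 3242.1636 + 9·4400.9956 = 42851.124.
Posterior precision = 1/σ₀² + n/σ² = 1/4400.9956 + 9/3242.1636 = (σ² + n·σ₀²)/(σ₀²σ²) = 42851.124/(4400.9956·3242.1636); posterior variance σₙ² = σ₀²σ²/(σ² + n·σ₀²) = 4400.9956·3242.1636/42851.124 = 332.984212.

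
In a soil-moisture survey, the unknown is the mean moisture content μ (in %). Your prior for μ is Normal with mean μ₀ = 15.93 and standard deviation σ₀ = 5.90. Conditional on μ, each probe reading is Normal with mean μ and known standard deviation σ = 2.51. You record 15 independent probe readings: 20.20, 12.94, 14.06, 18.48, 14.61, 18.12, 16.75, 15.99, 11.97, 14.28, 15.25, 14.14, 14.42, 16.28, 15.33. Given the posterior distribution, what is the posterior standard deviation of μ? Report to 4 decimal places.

For Normal data with known variance σ², a Normal(μ₀, σ₀²) prior on μ is conjugate. Posterior precision = 1/σ₀² + n/σ²; posterior mean is the precision-weighted average of μ₀ and x̄.
σ₀² = 5.90² = 34.81, σ² = 2.51² = 6.3001; σ² + n·σ₀² = 6.3001 + 15·34.81 = 528.4501.
Posterior precision = 1/σ₀² + n/σ² = 1/34.81 + 15/6.3001 = (σ² + n·σ₀²)/(σ₀²σ²) = 528.4501/(34.81·6.3001); posterior variance σₙ² = σ₀²σ²/(σ² + n·σ₀²) = 34.81·6.3001/528.4501 = 0.414999.
Posterior SD = √σₙ² = √(34.81·6.3001/528.4501) = 0.6442.

0.6442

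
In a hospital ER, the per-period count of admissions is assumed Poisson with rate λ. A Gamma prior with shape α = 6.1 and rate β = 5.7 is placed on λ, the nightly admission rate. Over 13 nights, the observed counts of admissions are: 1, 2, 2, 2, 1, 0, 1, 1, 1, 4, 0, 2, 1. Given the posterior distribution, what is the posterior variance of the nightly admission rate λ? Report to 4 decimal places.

With a Gamma(shape α, rate β) prior, the Poisson likelihood is conjugate: the posterior is Gamma(α + ΣXᵢ, β + n).
Sum of counts S = 18 over n = 13 nights.
Posterior: Gamma(α+S, β+n) = Gamma(6.1+18, 5.7+13) = Gamma(24.1, 18.7).
Var = α/β² = 24.1/18.7² = 0.0689.

0.0689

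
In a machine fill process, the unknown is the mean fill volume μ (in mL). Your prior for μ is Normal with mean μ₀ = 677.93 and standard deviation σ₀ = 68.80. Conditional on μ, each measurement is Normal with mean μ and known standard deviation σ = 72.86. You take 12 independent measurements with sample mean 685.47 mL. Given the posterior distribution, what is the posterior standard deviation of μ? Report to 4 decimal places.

20.1139

For Normal data with known variance σ², a Normal(μ₀, σ₀²) prior on μ is conjugate. Posterior precision = 1/σ₀² + n/σ²; posterior mean is the precision-weighted average of μ₀ and x̄.
σ₀² = 68.80² = 4733.44, σ² = 72.86² = 5308.5796; σ² + n·σ₀² = 5308.5796 + 12·4733.44 = 62109.8596.
Posterior precision = 1/σ₀² + n/σ² = 1/4733.44 + 12/5308.5796 = (σ² + n·σ₀²)/(σ₀²σ²) = 62109.8596/(4733.44·5308.5796); posterior variance σₙ² = σ₀²σ²/(σ² + n·σ₀²) = 4733.44·5308.5796/62109.8596 = 404.570920.
Posterior SD = √σₙ² = √(4733.44·5308.5796/62109.8596) = 20.1139.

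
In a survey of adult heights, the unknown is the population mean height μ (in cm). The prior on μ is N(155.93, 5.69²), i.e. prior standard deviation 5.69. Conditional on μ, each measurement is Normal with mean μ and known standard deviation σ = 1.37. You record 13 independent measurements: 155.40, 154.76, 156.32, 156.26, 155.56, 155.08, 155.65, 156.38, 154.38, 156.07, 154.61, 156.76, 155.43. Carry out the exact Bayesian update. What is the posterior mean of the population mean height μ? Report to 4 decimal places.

155.5907

For Normal data with known variance σ², a Normal(μ₀, σ₀²) prior on μ is conjugate. Posterior precision = 1/σ₀² + n/σ²; posterior mean is the precision-weighted average of μ₀ and x̄.
Σxᵢ = 155.40 + 154.76 + 156.32 + 156.26 + 155.56 + 155.08 + 155.65 + 156.38 + 154.38 + 156.07 + 154.61 + 156.76 + 155.43 = 2022.66, so n·x̄ = 2022.66.
σ₀² = 5.69² = 32.3761, σ² = 1.37² = 1.8769; σ² + n·σ₀² = 1.8769 + 13·32.3761 = 422.7662.
Posterior mean = (μ₀/σ₀² + n·x̄/σ²)/(1/σ₀² + n/σ²) = (σ²·μ₀ + σ₀²·n·x̄)/(σ² + n·σ₀²) = (1.8769·155.93 + 32.3761·2022.66)/422.7662 = 65778.507443/422.7662 = 155.5907.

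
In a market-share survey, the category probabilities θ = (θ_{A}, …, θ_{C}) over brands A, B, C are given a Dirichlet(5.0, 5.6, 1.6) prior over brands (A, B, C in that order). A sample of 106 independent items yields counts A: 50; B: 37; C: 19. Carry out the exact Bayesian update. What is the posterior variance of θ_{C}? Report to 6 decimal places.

0.001207

The Dirichlet prior is conjugate to the Multinomial likelihood: each posterior αⱼ = prior αⱼ + observed count nⱼ.
Posterior concentration: (55.0, 42.6, 20.6), total = 118.2.
Var[θ_j] = α_j(Σα−α_j)/((Σα)²(Σα+1)) = 20.6·97.6/(118.2²·119.2) = 0.001207.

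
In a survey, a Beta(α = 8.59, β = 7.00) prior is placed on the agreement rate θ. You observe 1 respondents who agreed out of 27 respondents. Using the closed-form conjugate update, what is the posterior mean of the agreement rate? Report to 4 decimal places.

0.2252

The Beta prior is conjugate to a Binomial/Bernoulli likelihood; the update adds successes to α and failures to β.
Posterior: Beta(α+k, β+n−k) = Beta(8.59+1, 7.00+26) = Beta(9.59, 33.00).
Posterior mean = α/(α+β) = 9.59/42.59 = 0.2252.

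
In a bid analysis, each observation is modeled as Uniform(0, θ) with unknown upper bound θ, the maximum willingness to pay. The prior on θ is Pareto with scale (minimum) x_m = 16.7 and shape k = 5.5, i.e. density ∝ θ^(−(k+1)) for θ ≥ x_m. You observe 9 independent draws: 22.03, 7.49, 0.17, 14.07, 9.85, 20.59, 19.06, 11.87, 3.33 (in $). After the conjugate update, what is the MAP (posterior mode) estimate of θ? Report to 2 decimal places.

A Pareto(scale x_m, shape k) prior on the upper bound θ of Uniform(0, θ) is conjugate: posterior is Pareto(max(x_m, max xᵢ), k + n).
Sample maximum = 22.03; prior scale x_m = 16.7 → posterior scale = max = 22.03.
Posterior shape = 5.5 + 9 = 14.5.
The Pareto density is decreasing on [x_m, ∞), so the mode is x_m = 22.03.

22.03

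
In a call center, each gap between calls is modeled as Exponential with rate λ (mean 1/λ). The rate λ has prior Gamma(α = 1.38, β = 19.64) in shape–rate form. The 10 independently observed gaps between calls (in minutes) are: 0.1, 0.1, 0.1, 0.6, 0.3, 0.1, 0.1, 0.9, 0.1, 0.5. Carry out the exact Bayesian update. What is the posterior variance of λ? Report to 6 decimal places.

With a Gamma(shape α, rate β) prior on the exponential rate λ, the posterior after n observations with total T = Σxᵢ is Gamma(α+n, β+T).
Sum of observations T = 2.9 minutes; n = 10.
Posterior: Gamma(1.38+10, 19.64+2.9) = Gamma(11.38, 22.54).
Var = α/β² = 0.022399.

0.022399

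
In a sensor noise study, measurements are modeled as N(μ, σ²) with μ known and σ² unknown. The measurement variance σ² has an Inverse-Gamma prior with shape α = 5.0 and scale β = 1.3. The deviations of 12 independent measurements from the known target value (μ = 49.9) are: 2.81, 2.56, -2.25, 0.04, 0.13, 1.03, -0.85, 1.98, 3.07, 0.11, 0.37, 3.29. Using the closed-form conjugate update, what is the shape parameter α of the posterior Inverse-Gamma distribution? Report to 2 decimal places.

11.00

With known mean μ and an Inverse-Gamma(α, β) prior on σ², the Normal likelihood is conjugate: posterior is Inv-Gamma(α + n/2, β + Σ(xᵢ−μ)²/2).
Σ(xᵢ−μ)² = (2.81)² + (2.56)² + (-2.25)² + (0.04)² + (0.13)² + (1.03)² + (-0.85)² + (1.98)² + (3.07)² + (0.11)² + (0.37)² + (3.29)² = 45.6325.
Posterior: Inv-Gamma(5.0 + 12/2, 1.3 + 45.6325/2) = Inv-Gamma(11.00, 24.11625).
Posterior α = 11.00.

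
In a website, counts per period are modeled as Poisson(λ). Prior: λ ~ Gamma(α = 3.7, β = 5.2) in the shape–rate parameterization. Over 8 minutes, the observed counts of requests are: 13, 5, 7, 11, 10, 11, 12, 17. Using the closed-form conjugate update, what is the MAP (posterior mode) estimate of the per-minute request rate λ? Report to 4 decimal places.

6.7197

With a Gamma(shape α, rate β) prior, the Poisson likelihood is conjugate: the posterior is Gamma(α + ΣXᵢ, β + n).
Sum of counts S = 86 over n = 8 minutes.
Posterior: Gamma(α+S, β+n) = Gamma(3.7+86, 5.2+8) = Gamma(89.7, 13.2).
Mode of Gamma(α,β) for α≥1 is (α−1)/β = 88.7/13.2 = 6.7197.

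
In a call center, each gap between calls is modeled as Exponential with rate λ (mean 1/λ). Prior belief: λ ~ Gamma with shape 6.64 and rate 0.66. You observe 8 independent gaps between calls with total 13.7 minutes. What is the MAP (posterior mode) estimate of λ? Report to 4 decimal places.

0.9499

With a Gamma(shape α, rate β) prior on the exponential rate λ, the posterior after n observations with total T = Σxᵢ is Gamma(α+n, β+T).
Posterior: Gamma(6.64+8, 0.66+13.7) = Gamma(14.64, 14.36).
Mode = (α−1)/β = 0.9499.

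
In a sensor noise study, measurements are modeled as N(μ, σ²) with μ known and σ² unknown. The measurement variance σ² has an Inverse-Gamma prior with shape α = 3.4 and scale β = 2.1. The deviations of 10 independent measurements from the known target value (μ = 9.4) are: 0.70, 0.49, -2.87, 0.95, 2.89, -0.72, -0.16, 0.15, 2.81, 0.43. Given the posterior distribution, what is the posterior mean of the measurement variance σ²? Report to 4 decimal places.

With known mean μ and an Inverse-Gamma(α, β) prior on σ², the Normal likelihood is conjugate: posterior is Inv-Gamma(α + n/2, β + Σ(xᵢ−μ)²/2).
Σ(xᵢ−μ)² = (0.70)² + (0.49)² + (-2.87)² + (0.95)² + (2.89)² + (-0.72)² + (-0.16)² + (0.15)² + (2.81)² + (0.43)² = 26.8691.
Posterior: Inv-Gamma(3.4 + 10/2, 2.1 + 26.8691/2) = Inv-Gamma(8.40, 15.53455).
E[σ²|data] = β/(α−1) = 15.53455/7.40 = 2.0993.

2.0993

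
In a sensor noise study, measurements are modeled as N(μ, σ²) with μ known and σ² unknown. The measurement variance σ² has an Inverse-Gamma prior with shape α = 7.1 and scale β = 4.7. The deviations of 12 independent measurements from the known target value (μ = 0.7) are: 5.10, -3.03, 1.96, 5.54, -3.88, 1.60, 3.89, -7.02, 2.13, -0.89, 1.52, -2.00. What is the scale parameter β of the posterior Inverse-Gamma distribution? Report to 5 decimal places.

With known mean μ and an Inverse-Gamma(α, β) prior on σ², the Normal likelihood is conjugate: posterior is Inv-Gamma(α + n/2, β + Σ(xᵢ−μ)²/2).
Σ(xᵢ−μ)² = (5.10)² + (-3.03)² + (1.96)² + (5.54)² + (-3.88)² + (1.60)² + (3.89)² + (-7.02)² + (2.13)² + (-0.89)² + (1.52)² + (-2.00)² = 163.3904.
Posterior: Inv-Gamma(7.1 + 12/2, 4.7 + 163.3904/2) = Inv-Gamma(13.10, 86.39520).
Posterior β = 86.39520.

86.39520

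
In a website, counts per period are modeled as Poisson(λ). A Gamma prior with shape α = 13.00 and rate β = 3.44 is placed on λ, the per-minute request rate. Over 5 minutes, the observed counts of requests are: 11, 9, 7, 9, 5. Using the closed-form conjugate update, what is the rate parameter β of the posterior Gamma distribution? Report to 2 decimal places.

8.44

With a Gamma(shape α, rate β) prior, the Poisson likelihood is conjugate: the posterior is Gamma(α + ΣXᵢ, β + n).
Sum of counts S = 41 over n = 5 minutes.
Posterior: Gamma(α+S, β+n) = Gamma(13.00+41, 3.44+5) = Gamma(54.00, 8.44).
Posterior β = 8.44.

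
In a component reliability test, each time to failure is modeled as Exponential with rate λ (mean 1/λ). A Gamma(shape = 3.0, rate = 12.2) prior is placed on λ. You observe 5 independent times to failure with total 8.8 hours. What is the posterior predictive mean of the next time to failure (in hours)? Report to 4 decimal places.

3.0000

With a Gamma(shape α, rate β) prior on the exponential rate λ, the posterior after n observations with total T = Σxᵢ is Gamma(α+n, β+T).
Posterior: Gamma(3.0+5, 12.2+8.8) = Gamma(8.0, 21.0).
The predictive distribution for the next observation is Lomax; its mean is β/(α−1) = 21.0/7.0 = 3.0000.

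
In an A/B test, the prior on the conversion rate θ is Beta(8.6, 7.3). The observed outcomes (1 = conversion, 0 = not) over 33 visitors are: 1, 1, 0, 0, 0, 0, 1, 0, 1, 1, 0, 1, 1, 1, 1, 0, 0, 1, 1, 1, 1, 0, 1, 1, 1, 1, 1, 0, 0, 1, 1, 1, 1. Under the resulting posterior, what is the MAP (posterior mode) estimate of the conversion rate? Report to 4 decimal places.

0.6311

The Beta prior is conjugate to a Binomial/Bernoulli likelihood; the update adds successes to α and failures to β.
Posterior: Beta(α+k, β+n−k) = Beta(8.6+22, 7.3+11) = Beta(30.6, 18.3).
Mode of Beta(a,b) for a,b>1 is (a−1)/(a+b−2) = 29.6/46.9 = 0.6311.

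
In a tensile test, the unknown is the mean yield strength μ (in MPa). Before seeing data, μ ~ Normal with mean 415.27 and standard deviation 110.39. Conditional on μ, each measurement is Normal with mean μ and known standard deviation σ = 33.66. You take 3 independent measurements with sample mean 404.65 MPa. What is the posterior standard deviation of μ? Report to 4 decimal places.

For Normal data with known variance σ², a Normal(μ₀, σ₀²) prior on μ is conjugate. Posterior precision = 1/σ₀² + n/σ²; posterior mean is the precision-weighted average of μ₀ and x̄.
σ₀² = 110.39² = 12185.9521, σ² = 33.66² = 1132.9956; σ² + n·σ₀² = 1132.9956 + 3·12185.9521 = 37690.8519.
Posterior precision = 1/σ₀² + n/σ² = 1/12185.9521 + 3/1132.9956 = (σ² + n·σ₀²)/(σ₀²σ²) = 37690.8519/(12185.9521·1132.9956); posterior variance σₙ² = σ₀²σ²/(σ² + n·σ₀²) = 12185.9521·1132.9956/37690.8519 = 366.312498.
Posterior SD = √σₙ² = √(12185.9521·1132.9956/37690.8519) = 19.1393.

19.1393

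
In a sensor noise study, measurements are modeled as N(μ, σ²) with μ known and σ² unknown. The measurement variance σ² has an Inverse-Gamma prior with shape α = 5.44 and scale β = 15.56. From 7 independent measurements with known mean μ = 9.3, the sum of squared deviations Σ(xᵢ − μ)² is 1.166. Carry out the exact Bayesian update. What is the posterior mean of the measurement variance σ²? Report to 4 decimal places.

With known mean μ and an Inverse-Gamma(α, β) prior on σ², the Normal likelihood is conjugate: posterior is Inv-Gamma(α + n/2, β + Σ(xᵢ−μ)²/2).
Posterior: Inv-Gamma(5.44 + 7/2, 15.56 + 1.166/2) = Inv-Gamma(8.94, 16.1430).
E[σ²|data] = β/(α−1) = 16.1430/7.94 = 2.0331.

2.0331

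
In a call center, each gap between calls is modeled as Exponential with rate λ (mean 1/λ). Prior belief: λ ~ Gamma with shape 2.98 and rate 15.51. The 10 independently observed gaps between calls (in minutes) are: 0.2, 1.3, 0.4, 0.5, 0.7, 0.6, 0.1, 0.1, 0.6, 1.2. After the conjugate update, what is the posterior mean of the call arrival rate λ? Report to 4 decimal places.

0.6120

With a Gamma(shape α, rate β) prior on the exponential rate λ, the posterior after n observations with total T = Σxᵢ is Gamma(α+n, β+T).
Sum of observations T = 5.7 minutes; n = 10.
Posterior: Gamma(2.98+10, 15.51+5.7) = Gamma(12.98, 21.21).
Posterior mean of λ = α/β = 12.98/21.21 = 0.6120.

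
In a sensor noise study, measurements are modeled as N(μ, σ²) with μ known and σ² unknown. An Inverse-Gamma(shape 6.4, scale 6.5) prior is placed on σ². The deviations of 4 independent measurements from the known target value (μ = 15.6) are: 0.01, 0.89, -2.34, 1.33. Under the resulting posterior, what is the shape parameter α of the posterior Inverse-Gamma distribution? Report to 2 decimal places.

8.40

With known mean μ and an Inverse-Gamma(α, β) prior on σ², the Normal likelihood is conjugate: posterior is Inv-Gamma(α + n/2, β + Σ(xᵢ−μ)²/2).
Σ(xᵢ−μ)² = (0.01)² + (0.89)² + (-2.34)² + (1.33)² = 8.0367.
Posterior: Inv-Gamma(6.4 + 4/2, 6.5 + 8.0367/2) = Inv-Gamma(8.40, 10.51835).
Posterior α = 8.40.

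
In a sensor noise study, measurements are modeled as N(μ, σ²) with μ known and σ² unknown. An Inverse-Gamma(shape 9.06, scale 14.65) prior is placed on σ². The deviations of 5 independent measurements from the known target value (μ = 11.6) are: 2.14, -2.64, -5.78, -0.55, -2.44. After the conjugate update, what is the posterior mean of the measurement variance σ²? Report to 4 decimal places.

With known mean μ and an Inverse-Gamma(α, β) prior on σ², the Normal likelihood is conjugate: posterior is Inv-Gamma(α + n/2, β + Σ(xᵢ−μ)²/2).
Σ(xᵢ−μ)² = (2.14)² + (-2.64)² + (-5.78)² + (-0.55)² + (-2.44)² = 51.2137.
Posterior: Inv-Gamma(9.06 + 5/2, 14.65 + 51.2137/2) = Inv-Gamma(11.56, 40.25685).
E[σ²|data] = β/(α−1) = 40.25685/10.56 = 3.8122.

3.8122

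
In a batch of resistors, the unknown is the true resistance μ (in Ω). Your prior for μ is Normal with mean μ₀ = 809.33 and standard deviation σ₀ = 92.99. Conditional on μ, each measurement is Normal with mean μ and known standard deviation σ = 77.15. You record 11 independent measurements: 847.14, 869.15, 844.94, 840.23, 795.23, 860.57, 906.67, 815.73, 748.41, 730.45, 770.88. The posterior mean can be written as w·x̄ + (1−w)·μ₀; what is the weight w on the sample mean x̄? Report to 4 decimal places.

For Normal data with known variance σ², a Normal(μ₀, σ₀²) prior on μ is conjugate. Posterior precision = 1/σ₀² + n/σ²; posterior mean is the precision-weighted average of μ₀ and x̄.
σ₀² = 92.99² = 8647.1401, σ² = 77.15² = 5952.1225. Prior precision 1/σ₀² = 1/8647.1401; data precision n/σ² = 11/5952.1225.
w = (n/σ²)/(1/σ₀² + n/σ²) = n·σ₀²/(σ² + n·σ₀²) = 11·8647.1401/(5952.1225 + 11·8647.1401) = 95118.5411/101070.6636 = 0.9411.

0.9411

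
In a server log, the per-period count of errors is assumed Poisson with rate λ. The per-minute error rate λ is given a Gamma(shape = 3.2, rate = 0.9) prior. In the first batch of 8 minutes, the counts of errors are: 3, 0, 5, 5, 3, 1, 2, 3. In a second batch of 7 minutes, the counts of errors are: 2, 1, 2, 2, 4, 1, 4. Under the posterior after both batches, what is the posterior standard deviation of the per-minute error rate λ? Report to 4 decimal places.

0.4037

With a Gamma(shape α, rate β) prior, the Poisson likelihood is conjugate: the posterior is Gamma(α + ΣXᵢ, β + n).
Batch 1: sum of counts S = 22 over n = 8 minutes.
After batch 1: Gamma(α+S, β+n) = Gamma(3.2+22, 0.9+8) = Gamma(25.2, 8.9).
Batch 2: sum of counts S = 16 over n = 7 minutes.
After batch 2: Gamma(α+S, β+n) = Gamma(25.2+16, 8.9+7) = Gamma(41.2, 15.9).
SD = √α/β = √41.2/15.9 = 0.4037.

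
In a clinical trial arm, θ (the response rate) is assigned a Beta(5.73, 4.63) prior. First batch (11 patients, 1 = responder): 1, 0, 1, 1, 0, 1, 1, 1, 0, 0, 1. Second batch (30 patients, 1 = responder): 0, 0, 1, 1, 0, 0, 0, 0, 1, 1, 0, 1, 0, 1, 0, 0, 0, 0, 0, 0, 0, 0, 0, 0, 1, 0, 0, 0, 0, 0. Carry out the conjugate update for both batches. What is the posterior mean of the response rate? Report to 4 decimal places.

The Beta prior is conjugate to a Binomial/Bernoulli likelihood; the update adds successes to α and failures to β.
After batch 1: Beta(5.73+7, 4.63+4) = Beta(12.73, 8.63).
After batch 2: Beta(12.73+7, 8.63+23) = Beta(19.73, 31.63).
Posterior mean = α/(α+β) = 19.73/51.36 = 0.3842.

0.3842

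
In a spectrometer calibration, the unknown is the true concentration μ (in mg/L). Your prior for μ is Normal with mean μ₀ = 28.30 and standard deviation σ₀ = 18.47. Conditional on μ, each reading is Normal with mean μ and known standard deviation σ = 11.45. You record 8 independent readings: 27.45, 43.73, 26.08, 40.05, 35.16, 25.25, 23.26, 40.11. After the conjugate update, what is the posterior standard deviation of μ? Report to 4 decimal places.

For Normal data with known variance σ², a Normal(μ₀, σ₀²) prior on μ is conjugate. Posterior precision = 1/σ₀² + n/σ²; posterior mean is the precision-weighted average of μ₀ and x̄.
σ₀² = 18.47² = 341.1409, σ² = 11.45² = 131.1025; σ² + n·σ₀² = 131.1025 + 8·341.1409 = 2860.2297.
Posterior precision = 1/σ₀² + n/σ² = 1/341.1409 + 8/131.1025 = (σ² + n·σ₀²)/(σ₀²σ²) = 2860.2297/(341.1409·131.1025); posterior variance σₙ² = σ₀²σ²/(σ² + n·σ₀²) = 341.1409·131.1025/2860.2297 = 15.636655.
Posterior SD = √σₙ² = √(341.1409·131.1025/2860.2297) = 3.9543.

3.9543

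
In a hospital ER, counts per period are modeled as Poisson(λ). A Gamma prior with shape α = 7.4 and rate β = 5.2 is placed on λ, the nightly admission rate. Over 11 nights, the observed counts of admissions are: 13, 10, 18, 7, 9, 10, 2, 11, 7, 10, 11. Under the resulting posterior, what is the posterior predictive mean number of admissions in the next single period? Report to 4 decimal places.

With a Gamma(shape α, rate β) prior, the Poisson likelihood is conjugate: the posterior is Gamma(α + ΣXᵢ, β + n).
Sum of counts S = 108 over n = 11 nights.
Posterior: Gamma(α+S, β+n) = Gamma(7.4+108, 5.2+11) = Gamma(115.4, 16.2).
The predictive distribution for one future period is NegBinom with mean α/β = 7.1235.

7.1235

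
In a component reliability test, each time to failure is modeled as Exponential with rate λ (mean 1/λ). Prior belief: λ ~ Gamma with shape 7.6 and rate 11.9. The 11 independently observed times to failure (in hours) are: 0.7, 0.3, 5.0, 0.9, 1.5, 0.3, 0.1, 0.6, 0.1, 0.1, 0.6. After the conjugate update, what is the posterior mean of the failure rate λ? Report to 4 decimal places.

With a Gamma(shape α, rate β) prior on the exponential rate λ, the posterior after n observations with total T = Σxᵢ is Gamma(α+n, β+T).
Sum of observations T = 10.2 hours; n = 11.
Posterior: Gamma(7.6+11, 11.9+10.2) = Gamma(18.6, 22.1).
Posterior mean of λ = α/β = 18.6/22.1 = 0.8416.

0.8416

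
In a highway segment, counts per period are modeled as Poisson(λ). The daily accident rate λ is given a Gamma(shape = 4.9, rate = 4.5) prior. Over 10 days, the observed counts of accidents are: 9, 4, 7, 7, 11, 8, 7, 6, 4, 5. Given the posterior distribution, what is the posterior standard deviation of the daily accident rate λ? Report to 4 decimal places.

With a Gamma(shape α, rate β) prior, the Poisson likelihood is conjugate: the posterior is Gamma(α + ΣXᵢ, β + n).
Sum of counts S = 68 over n = 10 days.
Posterior: Gamma(α+S, β+n) = Gamma(4.9+68, 4.5+10) = Gamma(72.9, 14.5).
SD = √α/β = √72.9/14.5 = 0.5888.

0.5888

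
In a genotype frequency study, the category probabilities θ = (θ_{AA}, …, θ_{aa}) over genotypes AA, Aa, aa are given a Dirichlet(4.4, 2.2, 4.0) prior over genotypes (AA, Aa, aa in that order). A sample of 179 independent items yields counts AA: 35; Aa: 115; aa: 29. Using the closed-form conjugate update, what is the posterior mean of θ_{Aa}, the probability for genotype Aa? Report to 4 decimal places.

0.6181

The Dirichlet prior is conjugate to the Multinomial likelihood: each posterior αⱼ = prior αⱼ + observed count nⱼ.
Posterior concentration: (39.4, 117.2, 33.0), total = 189.6.
E[θ_{Aa}|data] = α_{Aa}/Σα = 117.2/189.6 = 0.6181.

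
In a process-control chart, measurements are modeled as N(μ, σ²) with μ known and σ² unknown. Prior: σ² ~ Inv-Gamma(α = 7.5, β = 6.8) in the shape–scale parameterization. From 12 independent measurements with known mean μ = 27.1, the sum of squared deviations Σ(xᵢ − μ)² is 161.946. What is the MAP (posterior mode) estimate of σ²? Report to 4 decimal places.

With known mean μ and an Inverse-Gamma(α, β) prior on σ², the Normal likelihood is conjugate: posterior is Inv-Gamma(α + n/2, β + Σ(xᵢ−μ)²/2).
Posterior: Inv-Gamma(7.5 + 12/2, 6.8 + 161.946/2) = Inv-Gamma(13.50, 87.7730).
Mode = β/(α+1) = 87.7730/14.50 = 6.0533.

6.0533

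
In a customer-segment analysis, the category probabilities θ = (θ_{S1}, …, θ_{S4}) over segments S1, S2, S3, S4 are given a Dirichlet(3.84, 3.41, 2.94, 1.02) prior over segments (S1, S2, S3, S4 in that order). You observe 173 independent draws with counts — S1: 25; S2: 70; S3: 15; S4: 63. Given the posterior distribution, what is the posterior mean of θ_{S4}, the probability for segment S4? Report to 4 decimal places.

0.3475

The Dirichlet prior is conjugate to the Multinomial likelihood: each posterior αⱼ = prior αⱼ + observed count nⱼ.
Posterior concentration: (28.84, 73.41, 17.94, 64.02), total = 184.21.
E[θ_{S4}|data] = α_{S4}/Σα = 64.02/184.21 = 0.3475.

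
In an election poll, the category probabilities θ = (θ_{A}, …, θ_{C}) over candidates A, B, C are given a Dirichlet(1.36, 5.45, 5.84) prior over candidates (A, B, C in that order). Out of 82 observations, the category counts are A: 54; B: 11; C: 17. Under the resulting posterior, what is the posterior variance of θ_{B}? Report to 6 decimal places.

The Dirichlet prior is conjugate to the Multinomial likelihood: each posterior αⱼ = prior αⱼ + observed count nⱼ.
Posterior concentration: (55.36, 16.45, 22.84), total = 94.65.
Var[θ_j] = α_j(Σα−α_j)/((Σα)²(Σα+1)) = 16.45·78.20/(94.65²·95.65) = 0.001501.

0.001501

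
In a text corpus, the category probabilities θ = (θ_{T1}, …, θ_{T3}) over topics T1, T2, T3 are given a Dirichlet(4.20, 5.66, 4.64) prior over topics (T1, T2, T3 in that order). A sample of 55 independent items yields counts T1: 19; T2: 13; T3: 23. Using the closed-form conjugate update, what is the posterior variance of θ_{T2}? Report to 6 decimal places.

The Dirichlet prior is conjugate to the Multinomial likelihood: each posterior αⱼ = prior αⱼ + observed count nⱼ.
Posterior concentration: (23.20, 18.66, 27.64), total = 69.50.
Var[θ_j] = α_j(Σα−α_j)/((Σα)²(Σα+1)) = 18.66·50.84/(69.50²·70.50) = 0.002786.

0.002786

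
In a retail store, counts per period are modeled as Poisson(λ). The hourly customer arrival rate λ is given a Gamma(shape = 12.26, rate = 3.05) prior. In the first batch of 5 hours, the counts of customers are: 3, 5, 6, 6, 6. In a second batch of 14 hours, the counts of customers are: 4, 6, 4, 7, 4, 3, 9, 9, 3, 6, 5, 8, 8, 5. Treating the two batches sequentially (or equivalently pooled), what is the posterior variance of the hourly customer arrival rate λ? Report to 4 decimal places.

With a Gamma(shape α, rate β) prior, the Poisson likelihood is conjugate: the posterior is Gamma(α + ΣXᵢ, β + n).
Batch 1: sum of counts S = 26 over n = 5 hours.
After batch 1: Gamma(α+S, β+n) = Gamma(12.26+26, 3.05+5) = Gamma(38.26, 8.05).
Batch 2: sum of counts S = 81 over n = 14 hours.
After batch 2: Gamma(α+S, β+n) = Gamma(38.26+81, 8.05+14) = Gamma(119.26, 22.05).
Var = α/β² = 119.26/22.05² = 0.2453.

0.2453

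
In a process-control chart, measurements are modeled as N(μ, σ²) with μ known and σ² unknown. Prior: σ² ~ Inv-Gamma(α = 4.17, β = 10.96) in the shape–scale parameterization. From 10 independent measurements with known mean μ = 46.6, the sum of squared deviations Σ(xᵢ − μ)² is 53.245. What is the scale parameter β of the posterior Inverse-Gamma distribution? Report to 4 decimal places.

37.5825

With known mean μ and an Inverse-Gamma(α, β) prior on σ², the Normal likelihood is conjugate: posterior is Inv-Gamma(α + n/2, β + Σ(xᵢ−μ)²/2).
Posterior: Inv-Gamma(4.17 + 10/2, 10.96 + 53.245/2) = Inv-Gamma(9.17, 37.5825).
Posterior β = 37.5825.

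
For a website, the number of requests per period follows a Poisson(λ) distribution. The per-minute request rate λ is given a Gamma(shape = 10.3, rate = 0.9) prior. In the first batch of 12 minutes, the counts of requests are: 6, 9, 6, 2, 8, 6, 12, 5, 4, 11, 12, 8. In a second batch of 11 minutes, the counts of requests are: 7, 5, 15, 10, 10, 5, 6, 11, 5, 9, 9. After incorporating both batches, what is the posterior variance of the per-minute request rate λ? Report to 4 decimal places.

With a Gamma(shape α, rate β) prior, the Poisson likelihood is conjugate: the posterior is Gamma(α + ΣXᵢ, β + n).
Batch 1: sum of counts S = 89 over n = 12 minutes.
After batch 1: Gamma(α+S, β+n) = Gamma(10.3+89, 0.9+12) = Gamma(99.3, 12.9).
Batch 2: sum of counts S = 92 over n = 11 minutes.
After batch 2: Gamma(α+S, β+n) = Gamma(99.3+92, 12.9+11) = Gamma(191.3, 23.9).
Var = α/β² = 191.3/23.9² = 0.3349.

0.3349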